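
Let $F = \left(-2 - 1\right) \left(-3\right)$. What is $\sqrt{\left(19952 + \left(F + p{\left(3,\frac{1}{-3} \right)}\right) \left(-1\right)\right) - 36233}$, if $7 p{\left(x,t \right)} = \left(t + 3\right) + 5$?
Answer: $\frac{i \sqrt{7184373}}{21} \approx 127.64 i$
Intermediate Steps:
$p{\left(x,t \right)} = \frac{8}{7} + \frac{t}{7}$ ($p{\left(x,t \right)} = \frac{\left(t + 3\right) + 5}{7} = \frac{\left(3 + t\right) + 5}{7} = \frac{8 + t}{7} = \frac{8}{7} + \frac{t}{7}$)
$F = 9$ ($F = \left(-3\right) \left(-3\right) = 9$)
$\sqrt{\left(19952 + \left(F + p{\left(3,\frac{1}{-3} \right)}\right) \left(-1\right)\right) - 36233} = \sqrt{\left(19952 + \left(9 + \left(\frac{8}{7} + \frac{1}{7 \left(-3\right)}\right)\right) \left(-1\right)\right) - 36233} = \sqrt{\left(19952 + \left(9 + \left(\frac{8}{7} + \frac{1}{7} \left(- \frac{1}{3}\right)\right)\right) \left(-1\right)\right) - 36233} = \sqrt{\left(19952 + \left(9 + \left(\frac{8}{7} - \frac{1}{21}\right)\right) \left(-1\right)\right) - 36233} = \sqrt{\left(19952 + \left(9 + \frac{23}{21}\right) \left(-1\right)\right) - 36233} = \sqrt{\left(19952 + \frac{212}{21} \left(-1\right)\right) - 36233} = \sqrt{\left(19952 - \frac{212}{21}\right) - 36233} = \sqrt{\frac{418780}{21} - 36233} = \sqrt{- \frac{342113}{21}} = \frac{i \sqrt{7184373}}{21}$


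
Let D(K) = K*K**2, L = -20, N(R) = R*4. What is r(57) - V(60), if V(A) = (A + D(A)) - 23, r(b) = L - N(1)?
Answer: -216061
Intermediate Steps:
N(R) = 4*R
D(K) = K**3
r(b) = -24 (r(b) = -20 - 4 = -24)
V(A) = -23 + A + A**3 (V(A) = (A + A**3) - 23 = -23 + A + A**3)
r(57) - V(60) = -24 - (-23 + 60 + 60**3) = -24 - (-23 + 60 + 216000) = -24 - 1*216037 = -24 - 216037 = -216061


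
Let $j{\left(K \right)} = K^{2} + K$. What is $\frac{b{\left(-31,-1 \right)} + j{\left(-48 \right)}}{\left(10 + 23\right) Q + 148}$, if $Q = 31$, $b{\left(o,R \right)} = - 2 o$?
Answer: $\frac{2318}{1171} \approx 1.9795$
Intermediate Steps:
$j{\left(K \right)} = K + K^{2}$
$\frac{b{\left(-31,-1 \right)} + j{\left(-48 \right)}}{\left(10 + 23\right) Q + 148} = \frac{\left(-2\right) \left(-31\right) - 48 \left(1 - 48\right)}{\left(10 + 23\right) 31 + 148} = \frac{62 - -2256}{33 \cdot 31 + 148} = \frac{62 + 2256}{1023 + 148} = \frac{2318}{1171}$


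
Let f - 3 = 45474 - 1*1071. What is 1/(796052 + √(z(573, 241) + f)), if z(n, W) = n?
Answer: 796052/633698741725 - √44979/633698741725 ≈ 1.2559e-6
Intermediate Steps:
f = 44406 (f = 3 + (45474 - 1*1071) = 3 + (45474 - 1071) = 3 + 44403 = 44406)
1/(796052 + √(z(573, 241) + f)) = 1/(796052 + √(573 + 44406)) = 1/(796052 + √44979)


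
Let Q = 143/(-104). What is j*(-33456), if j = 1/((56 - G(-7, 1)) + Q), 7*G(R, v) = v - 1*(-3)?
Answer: -624512/1009 ≈ -618.94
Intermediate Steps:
G(R, v) = 3/7 + v/7 (G(R, v) = (v - 1*(-3))/7 = (v + 3)/7 = (3 + v)/7 = 3/7 + v/7)
Q = -11/8 (Q = 143*(-1/104) = -11/8 ≈ -1.3750)
j = 56/3027 (j = 1/((56 - (3/7 + (⅐)*1)) - 11/8) = 1/((56 - (3/7 + ⅐)) - 11/8) = 1/((56 - 1*4/7) - 11/8) = 1/((56 - 4/7) - 11/8) = 1/(388/7 - 11/8) = 1/(3027/56) = 56/3027 ≈ 0.018500)
j*(-33456) = (56/3027)*(-33456) = -624512/1009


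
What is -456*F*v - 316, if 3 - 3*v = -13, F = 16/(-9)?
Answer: 36068/9 ≈ 4007.6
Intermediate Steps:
F = -16/9 (F = 16*(-1/9) = -16/9 ≈ -1.7778)
v = 16/3 (v = 1 - 1/3*(-13) = 1 + 13/3 = 16/3 ≈ 5.3333)
-456*F*v - 316 = -(-2432)*16/(3*3) - 316 = -456*(-256/27) - 316 = 38912/9 - 316 = 36068/9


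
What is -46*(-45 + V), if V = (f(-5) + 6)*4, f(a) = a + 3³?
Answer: -3082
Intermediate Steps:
f(a) = 27 + a (f(a) = a + 27 = 27 + a)
V = 112 (V = ((27 - 5) + 6)*4 = (22 + 6)*4 = 28*4 = 112)
-46*(-45 + V) = -46*(-45 + 112) = -46*67 = -3082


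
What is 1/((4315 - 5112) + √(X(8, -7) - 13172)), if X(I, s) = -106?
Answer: -797/648487 - I*√13278/648487 ≈ -0.001229 - 0.00017769*I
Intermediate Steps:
1/((4315 - 5112) + √(X(8, -7) - 13172)) = 1/((4315 - 5112) + √(-106 - 13172)) = 1/(-797 + √(-13278)) = 1/(-797 + I*√13278)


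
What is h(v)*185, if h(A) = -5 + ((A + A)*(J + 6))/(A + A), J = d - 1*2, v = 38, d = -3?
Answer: -740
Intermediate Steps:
J = -5 (J = -3 - 1*2 = -3 - 2 = -5)
h(A) = -4 (h(A) = -5 + ((A + A)*(-5 + 6))/(A + A) = -5 + ((2*A)*1)/((2*A)) = -5 + (2*A)*(1/(2*A)) = -5 + 1 = -4)
h(v)*185 = -4*185 = -740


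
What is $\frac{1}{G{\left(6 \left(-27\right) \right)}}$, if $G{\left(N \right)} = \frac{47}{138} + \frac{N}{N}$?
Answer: $\frac{138}{185} \approx 0.74595$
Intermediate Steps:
$G{\left(N \right)} = \frac{185}{138}$ ($G{\left(N \right)} = 47 \cdot \frac{1}{138} + 1 = \frac{47}{138} + 1 = \frac{185}{138}$)
$\frac{1}{G{\left(6 \left(-27\right) \right)}} = \frac{1}{\frac{185}{138}} = \frac{138}{185}$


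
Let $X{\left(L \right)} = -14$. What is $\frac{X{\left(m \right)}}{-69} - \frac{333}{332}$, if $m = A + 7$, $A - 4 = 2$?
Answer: $- \frac{18329}{22908} \approx -0.80011$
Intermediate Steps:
$A = 6$ ($A = 4 + 2 = 6$)
$m = 13$ ($m = 6 + 7 = 13$)
$\frac{X{\left(m \right)}}{-69} - \frac{333}{332} = - \frac{14}{-69} - \frac{333}{332} = \left(-14\right) \left(- \frac{1}{69}\right) - \frac{333}{332} = \frac{14}{69} - \frac{333}{332} = - \frac{18329}{22908}$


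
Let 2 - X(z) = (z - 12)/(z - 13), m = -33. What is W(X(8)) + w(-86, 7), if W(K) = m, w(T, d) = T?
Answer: -119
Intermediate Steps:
X(z) = 2 - (-12 + z)/(-13 + z) (X(z) = 2 - (z - 12)/(z - 13) = 2 - (-12 + z)/(-13 + z))
W(K) = -33
W(X(8)) + w(-86, 7) = -33 - 86 = -119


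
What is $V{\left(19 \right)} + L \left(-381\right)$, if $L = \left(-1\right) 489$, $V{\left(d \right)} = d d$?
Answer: $186670$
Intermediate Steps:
$V{\left(d \right)} = d^{2}$
$L = -489$
$V{\left(19 \right)} + L \left(-381\right) = 19^{2} - -186309 = 361 + 186309 = 186670$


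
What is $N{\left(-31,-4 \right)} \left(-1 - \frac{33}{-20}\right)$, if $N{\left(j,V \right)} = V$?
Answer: $- \frac{13}{5} \approx -2.6$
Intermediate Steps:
$N{\left(-31,-4 \right)} \left(-1 - \frac{33}{-20}\right) = - 4 \left(-1 - \frac{33}{-20}\right) = - 4 \left(-1 - - \frac{33}{20}\right) = - 4 \left(-1 + \frac{33}{20}\right) = \left(-4\right) \frac{13}{20} = - \frac{13}{5}$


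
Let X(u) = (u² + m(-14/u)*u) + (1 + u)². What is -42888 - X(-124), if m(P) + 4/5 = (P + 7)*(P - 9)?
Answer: -12606246/155 ≈ -81331.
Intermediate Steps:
m(P) = -⅘ + (-9 + P)*(7 + P) (m(P) = -⅘ + (P + 7)*(P - 9) = -⅘ + (7 + P)*(-9 + P) = -⅘ + (-9 + P)*(7 + P))
X(u) = u² + (1 + u)² + u*(-319/5 + 28/u + 196/u²) (X(u) = (u² + (-319/5 + (-14/u)² - (-28)/u)*u) + (1 + u)² = (u² + (-319/5 + 196/u² + 28/u)*u) + (1 + u)² = (u² + (-319/5 + 28/u + 196/u²)*u) + (1 + u)² = (u² + u*(-319/5 + 28/u + 196/u²)) + (1 + u)² = u² + (1 + u)² + u*(-319/5 + 28/u + 196/u²))
-42888 - X(-124) = -42888 - (29 + 2*(-124)² + 196/(-124) - 309/5*(-124)) = -42888 - (29 + 2*15376 + 196*(-1/124) + 38316/5) = -42888 - (29 + 30752 - 49/31 + 38316/5) = -42888 - 1*5958606/155 = -42888 - 5958606/155 = -12606246/155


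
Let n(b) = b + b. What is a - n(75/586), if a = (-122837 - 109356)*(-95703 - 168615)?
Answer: 17982227286507/293 ≈ 6.1373e+10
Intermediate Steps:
n(b) = 2*b
a = 61372789374 (a = -232193*(-264318) = 61372789374)
a - n(75/586) = 61372789374 - 2*75/586 = 61372789374 - 1*75/293 = 61372789374 - 75/293 = 17982227286507/293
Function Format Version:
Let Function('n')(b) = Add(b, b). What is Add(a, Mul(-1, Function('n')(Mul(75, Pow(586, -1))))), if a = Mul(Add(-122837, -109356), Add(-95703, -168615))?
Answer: Rational(17982227286507, 293) ≈ 6.1373e+10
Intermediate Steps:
Function('n')(b) = Mul(2, b)
a = 61372789374 (a = Mul(-232193, -264318) = 61372789374)
Add(a, Mul(-1, Function('n')(Mul(75, Pow(586, -1))))) = Add(61372789374, Mul(-1, Mul(2, Mul(75, Pow(586, -1))))) = Add(61372789374, Mul(-1, Mul(2, Mul(75, Rational(1, 586))))) = Add(61372789374, Mul(-1, Mul(2, Rational(75, 586)))) = Add(61372789374, Mul(-1, Rational(75, 293))) = Add(61372789374, Rational(-75, 293)) = Rational(17982227286507, 293)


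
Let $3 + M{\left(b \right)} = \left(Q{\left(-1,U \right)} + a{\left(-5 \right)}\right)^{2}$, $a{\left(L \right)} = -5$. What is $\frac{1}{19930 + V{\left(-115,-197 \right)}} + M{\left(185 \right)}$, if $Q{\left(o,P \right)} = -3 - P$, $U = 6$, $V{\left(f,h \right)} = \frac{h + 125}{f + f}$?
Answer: $\frac{442353413}{2291986} \approx 193.0$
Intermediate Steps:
$V{\left(f,h \right)} = \frac{125 + h}{2 f}$
$M{\left(b \right)} = 193$ ($M{\left(b \right)} = -3 + \left(\left(-3 - 6\right) - 5\right)^{2} = -3 + \left(-9 - 5\right)^{2} = -3 + \left(-14\right)^{2} = -3 + 196 = 193$)
$\frac{1}{19930 + V{\left(-115,-197 \right)}} + M{\left(185 \right)} = \frac{1}{19930 + \frac{125 - 197}{2 \left(-115\right)}} + 193 = \frac{1}{19930 + \frac{1}{2} \left(- \frac{1}{115}\right) \left(-72\right)} + 193 = \frac{1}{19930 + \frac{36}{115}} + 193 = \frac{1}{\frac{2291986}{115}} + 193 = \frac{115}{2291986} + 193 = \frac{442353413}{2291986}$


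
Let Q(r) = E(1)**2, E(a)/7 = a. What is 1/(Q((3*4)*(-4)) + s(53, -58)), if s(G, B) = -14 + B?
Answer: -1/23 ≈ -0.043478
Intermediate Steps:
E(a) = 7*a
Q(r) = 49 (Q(r) = (7*1)**2 = 7**2 = 49)
1/(Q((3*4)*(-4)) + s(53, -58)) = 1/(49 + (-14 - 58)) = 1/(49 - 72) = 1/(-23) = -1/23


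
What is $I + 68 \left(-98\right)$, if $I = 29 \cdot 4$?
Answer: $-6548$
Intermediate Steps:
$I = 116$
$I + 68 \left(-98\right) = 116 + 68 \left(-98\right) = 116 - 6664 = -6548$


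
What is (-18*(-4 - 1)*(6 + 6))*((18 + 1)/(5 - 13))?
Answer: -2565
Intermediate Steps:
(-18*(-4 - 1)*(6 + 6))*((18 + 1)/(5 - 13)) = (-(-90)*12)*(19/(-8)) = (-18*(-60))*(19*(-⅛)) = 1080*(-19/8) = -2565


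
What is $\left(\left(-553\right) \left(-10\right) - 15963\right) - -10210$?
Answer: $-223$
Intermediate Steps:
$\left(\left(-553\right) \left(-10\right) - 15963\right) - -10210 = \left(5530 - 15963\right) + 10210 = -10433 + 10210 = -223$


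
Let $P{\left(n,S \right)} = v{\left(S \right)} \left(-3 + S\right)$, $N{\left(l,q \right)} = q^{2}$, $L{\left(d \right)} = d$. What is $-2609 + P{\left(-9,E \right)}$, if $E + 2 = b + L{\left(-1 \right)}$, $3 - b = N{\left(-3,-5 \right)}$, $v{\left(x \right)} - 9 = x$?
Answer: $-2161$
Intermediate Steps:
$v{\left(x \right)} = 9 + x$
$b = -22$ ($b = 3 - \left(-5\right)^{2} = 3 - 25 = -22$)
$E = -25$ ($E = -2 - 23 = -25$)
$P{\left(n,S \right)} = \left(-3 + S\right) \left(9 + S\right)$ ($P{\left(n,S \right)} = \left(9 + S\right) \left(-3 + S\right) = \left(-3 + S\right) \left(9 + S\right)$)
$-2609 + P{\left(-9,E \right)} = -2609 + \left(-3 - 25\right) \left(9 - 25\right) = -2609 - -448 = -2609 + 448 = -2161$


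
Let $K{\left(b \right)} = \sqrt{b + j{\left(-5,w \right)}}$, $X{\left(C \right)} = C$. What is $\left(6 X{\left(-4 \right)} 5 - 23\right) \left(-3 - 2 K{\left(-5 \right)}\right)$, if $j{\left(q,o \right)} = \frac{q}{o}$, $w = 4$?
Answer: $429 + 715 i \approx 429.0 + 715.0 i$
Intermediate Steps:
$K{\left(b \right)} = \sqrt{- \frac{5}{4} + b}$ ($K{\left(b \right)} = \sqrt{b - \frac{5}{4}} = \sqrt{- \frac{5}{4} + b}$)
$\left(6 X{\left(-4 \right)} 5 - 23\right) \left(-3 - 2 K{\left(-5 \right)}\right) = \left(6 \left(-4\right) 5 - 23\right) \left(-3 - 2 \frac{\sqrt{-5 + 4 \left(-5\right)}}{2}\right) = \left(\left(-24\right) 5 - 23\right) \left(-3 - 2 \frac{\sqrt{-5 - 20}}{2}\right) = \left(-120 - 23\right) \left(-3 - 2 \frac{\sqrt{-25}}{2}\right) = - 143 \left(-3 - 2 \frac{5 i}{2}\right) = - 143 \left(-3 - 5 i\right) = 429 + 715 i$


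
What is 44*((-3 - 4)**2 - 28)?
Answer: 924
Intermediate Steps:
44*((-3 - 4)**2 - 28) = 44*((-7)**2 - 28) = 44*(49 - 28) = 44*21 = 924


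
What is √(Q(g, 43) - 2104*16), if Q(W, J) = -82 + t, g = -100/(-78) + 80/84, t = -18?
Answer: 2*I*√8441 ≈ 183.75*I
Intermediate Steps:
g = 610/273 (g = -100*(-1/78) + 80*(1/84) = 50/39 + 20/21 = 610/273 ≈ 2.2344)
Q(W, J) = -100 (Q(W, J) = -82 - 18 = -100)
√(Q(g, 43) - 2104*16) = √(-100 - 2104*16) = √(-100 - 33664) = √(-33764) = 2*I*√8441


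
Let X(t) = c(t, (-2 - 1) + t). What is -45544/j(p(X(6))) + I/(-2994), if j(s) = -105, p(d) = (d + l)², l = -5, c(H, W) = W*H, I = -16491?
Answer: 46030097/104790 ≈ 439.26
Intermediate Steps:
c(H, W) = H*W
X(t) = t*(-3 + t) (X(t) = t*((-2 - 1) + t) = t*(-3 + t))
p(d) = (-5 + d)² (p(d) = (d - 5)² = (-5 + d)²)
-45544/j(p(X(6))) + I/(-2994) = -45544/(-105) - 16491/(-2994) = -45544*(-1/105) - 16491*(-1/2994) = 45544/105 + 5497/998 = 46030097/104790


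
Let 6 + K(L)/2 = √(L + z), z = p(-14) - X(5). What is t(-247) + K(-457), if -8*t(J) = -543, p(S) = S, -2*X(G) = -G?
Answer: 447/8 + I*√1894 ≈ 55.875 + 43.52*I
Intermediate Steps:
X(G) = G/2 (X(G) = -(-1)*G/2 = G/2)
t(J) = 543/8 (t(J) = -⅛*(-543) = 543/8)
z = -33/2 (z = -14 - 5/2 = -33/2 ≈ -16.500)
K(L) = -12 + 2*√(-33/2 + L) (K(L) = -12 + 2*√(L - 33/2) = -12 + 2*√(-33/2 + L))
t(-247) + K(-457) = 543/8 + (-12 + √(-66 + 4*(-457))) = 543/8 + (-12 + √(-66 - 1828)) = 543/8 + (-12 + √(-1894)) = 543/8 + (-12 + I*√1894) = 447/8 + I*√1894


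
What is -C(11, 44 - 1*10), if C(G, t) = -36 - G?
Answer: 47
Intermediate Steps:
-C(11, 44 - 1*10) = -(-36 - 1*11) = -(-36 - 11) = -1*(-47) = 47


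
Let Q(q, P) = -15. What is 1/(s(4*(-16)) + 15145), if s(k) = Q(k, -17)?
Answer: 1/15130 ≈ 6.6094e-5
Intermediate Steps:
s(k) = -15
1/(s(4*(-16)) + 15145) = 1/(-15 + 15145) = 1/15130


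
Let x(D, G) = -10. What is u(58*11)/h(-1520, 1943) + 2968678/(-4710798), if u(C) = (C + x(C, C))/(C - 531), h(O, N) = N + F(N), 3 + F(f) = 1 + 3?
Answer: -316126745/504055386 ≈ -0.62717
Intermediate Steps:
F(f) = 1 (F(f) = -3 + (1 + 3) = -3 + 4 = 1)
h(O, N) = 1 + N (h(O, N) = N + 1 = 1 + N)
u(C) = (-10 + C)/(-531 + C) (u(C) = (C - 10)/(C - 531) = (-10 + C)/(-531 + C))
u(58*11)/h(-1520, 1943) + 2968678/(-4710798) = ((-10 + 58*11)/(-531 + 58*11))/(1 + 1943) + 2968678/(-4710798) = ((-10 + 638)/(-531 + 638))/1944 + 2968678*(-1/4710798) = (628/107)*(1/1944) - 1484339/2355399 = 157/52002 - 1484339/2355399 = -316126745/504055386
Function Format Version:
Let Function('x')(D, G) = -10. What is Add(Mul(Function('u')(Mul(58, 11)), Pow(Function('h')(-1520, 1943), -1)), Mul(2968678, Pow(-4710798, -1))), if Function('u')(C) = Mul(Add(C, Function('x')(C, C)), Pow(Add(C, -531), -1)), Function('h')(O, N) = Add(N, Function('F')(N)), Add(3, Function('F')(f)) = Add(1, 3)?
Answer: Rational(-316126745, 504055386) ≈ -0.62717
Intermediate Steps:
Function('F')(f) = 1 (Function('F')(f) = Add(-3, Add(1, 3)) = Add(-3, 4) = 1)
Function('h')(O, N) = Add(1, N) (Function('h')(O, N) = Add(N, 1) = Add(1, N))
Function('u')(C) = Mul(Pow(Add(-531, C), -1), Add(-10, C)) (Function('u')(C) = Mul(Add(C, -10), Pow(Add(C, -531), -1)) = Mul(Add(-10, C), Pow(Add(-531, C), -1)) = Mul(Pow(Add(-531, C), -1), Add(-10, C)))
Add(Mul(Function('u')(Mul(58, 11)), Pow(Function('h')(-1520, 1943), -1)), Mul(2968678, Pow(-4710798, -1))) = Add(Mul(Mul(Pow(Add(-531, Mul(58, 11)), -1), Add(-10, Mul(58, 11))), Pow(Add(1, 1943), -1)), Mul(2968678, Pow(-4710798, -1))) = Add(Mul(Mul(Pow(Add(-531, 638), -1), Add(-10, 638)), Pow(1944, -1)), Mul(2968678, Rational(-1, 4710798))) = Add(Mul(Mul(Pow(107, -1), 628), Rational(1, 1944)), Rational(-1484339, 2355399)) = Add(Mul(Mul(Rational(1, 107), 628), Rational(1, 1944)), Rational(-1484339, 2355399)) = Add(Mul(Rational(628, 107), Rational(1, 1944)), Rational(-1484339, 2355399)) = Add(Rational(157, 52002), Rational(-1484339, 2355399)) = Rational(-316126745, 504055386)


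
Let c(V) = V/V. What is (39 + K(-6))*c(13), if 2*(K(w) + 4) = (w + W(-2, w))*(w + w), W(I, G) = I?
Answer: 83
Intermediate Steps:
c(V) = 1
K(w) = -4 + w*(-2 + w) (K(w) = -4 + ((w - 2)*(w + w))/2 = -4 + ((-2 + w)*(2*w))/2 = -4 + (2*w*(-2 + w))/2 = -4 + w*(-2 + w))
(39 + K(-6))*c(13) = (39 + (-4 + (-6)² - 2*(-6)))*1 = (39 + (-4 + 36 + 12))*1 = (39 + 44)*1 = 83*1 = 83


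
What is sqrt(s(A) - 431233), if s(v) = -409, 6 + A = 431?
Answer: I*sqrt(431642) ≈ 657.0*I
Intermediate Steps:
A = 425 (A = -6 + 431 = 425)
sqrt(s(A) - 431233) = sqrt(-409 - 431233) = sqrt(-431642) = I*sqrt(431642)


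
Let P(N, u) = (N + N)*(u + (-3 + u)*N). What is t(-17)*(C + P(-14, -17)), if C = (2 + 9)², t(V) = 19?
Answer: -137617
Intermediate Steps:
P(N, u) = 2*N*(u + N*(-3 + u)) (P(N, u) = (2*N)*(u + N*(-3 + u)) = 2*N*(u + N*(-3 + u)))
C = 121 (C = 11² = 121)
t(-17)*(C + P(-14, -17)) = 19*(121 + 2*(-14)*(-17 - 3*(-14) - 14*(-17))) = 19*(121 + 2*(-14)*(-17 + 42 + 238)) = 19*(121 + 2*(-14)*263) = 19*(121 - 7364) = 19*(-7243) = -137617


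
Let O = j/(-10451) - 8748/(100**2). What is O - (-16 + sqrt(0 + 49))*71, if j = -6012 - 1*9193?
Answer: 16710628663/26127500 ≈ 639.58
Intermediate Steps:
j = -15205 (j = -6012 - 9193 = -15205)
O = 15156163/26127500 (O = -15205/(-10451) - 8748/(100**2) = -15205*(-1/10451) - 8748/10000 = 15205/10451 - 8748*1/10000 = 15205/10451 - 2187/2500 = 15156163/26127500 ≈ 0.58008)
O - (-16 + sqrt(0 + 49))*71 = 15156163/26127500 - (-16 + sqrt(0 + 49))*71 = 15156163/26127500 - (-16 + sqrt(49))*71 = 15156163/26127500 - (-16 + 7)*71 = 15156163/26127500 - (-9)*71 = 15156163/26127500 - 1*(-639) = 15156163/26127500 + 639 = 16710628663/26127500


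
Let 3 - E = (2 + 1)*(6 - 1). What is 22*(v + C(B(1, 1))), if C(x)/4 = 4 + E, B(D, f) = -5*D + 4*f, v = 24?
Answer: -176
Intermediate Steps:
E = -12 (E = 3 - (2 + 1)*(6 - 1) = 3 - 3*5 = 3 - 1*15 = 3 - 15 = -12)
C(x) = -32 (C(x) = 4*(4 - 12) = 4*(-8) = -32)
22*(v + C(B(1, 1))) = 22*(24 - 32) = 22*(-8) = -176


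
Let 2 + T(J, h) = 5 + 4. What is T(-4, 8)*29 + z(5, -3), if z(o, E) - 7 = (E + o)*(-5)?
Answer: 200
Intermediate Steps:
T(J, h) = 7 (T(J, h) = -2 + (5 + 4) = -2 + 9 = 7)
z(o, E) = 7 - 5*E - 5*o (z(o, E) = 7 + (E + o)*(-5) = 7 + (-5*E - 5*o) = 7 - 5*E - 5*o)
T(-4, 8)*29 + z(5, -3) = 7*29 + (7 - 5*(-3) - 5*5) = 203 + (7 + 15 - 25) = 203 - 3 = 200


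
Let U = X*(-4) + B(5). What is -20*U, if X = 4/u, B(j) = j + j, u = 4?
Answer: -120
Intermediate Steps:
B(j) = 2*j
X = 1 (X = 4/4 = 4*(1/4) = 1)
U = 6 (U = 1*(-4) + 2*5 = -4 + 10 = 6)
-20*U = -20*6 = -120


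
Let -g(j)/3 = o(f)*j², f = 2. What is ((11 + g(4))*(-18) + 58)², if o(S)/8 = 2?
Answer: 187251856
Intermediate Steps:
o(S) = 16 (o(S) = 8*2 = 16)
g(j) = -48*j²
((11 + g(4))*(-18) + 58)² = ((11 - 48*4²)*(-18) + 58)² = ((11 - 48*16)*(-18) + 58)² = ((11 - 768)*(-18) + 58)² = (-757*(-18) + 58)² = (13626 + 58)² = 13684² = 187251856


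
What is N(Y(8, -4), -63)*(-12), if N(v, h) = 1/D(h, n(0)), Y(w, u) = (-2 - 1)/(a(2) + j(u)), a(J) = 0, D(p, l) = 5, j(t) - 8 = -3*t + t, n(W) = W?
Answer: -12/5 ≈ -2.4000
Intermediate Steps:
j(t) = 8 - 2*t (j(t) = 8 + (-3*t + t) = 8 - 2*t)
Y(w, u) = -3/(8 - 2*u) (Y(w, u) = (-2 - 1)/(0 + (8 - 2*u)) = -3/(8 - 2*u))
N(v, h) = ⅕ (N(v, h) = 1/5 = ⅕)
N(Y(8, -4), -63)*(-12) = (⅕)*(-12) = -12/5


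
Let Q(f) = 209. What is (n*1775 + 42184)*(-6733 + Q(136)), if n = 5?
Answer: -333108916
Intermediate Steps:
(n*1775 + 42184)*(-6733 + Q(136)) = (5*1775 + 42184)*(-6733 + 209) = (8875 + 42184)*(-6524) = 51059*(-6524) = -333108916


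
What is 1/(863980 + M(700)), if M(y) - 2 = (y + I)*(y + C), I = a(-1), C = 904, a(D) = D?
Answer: 1/1985178 ≈ 5.0373e-7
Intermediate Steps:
I = -1
M(y) = 2 + (-1 + y)*(904 + y) (M(y) = 2 + (y - 1)*(y + 904) = 2 + (-1 + y)*(904 + y))
1/(863980 + M(700)) = 1/(863980 + (-902 + 700² + 903*700)) = 1/(863980 + (-902 + 490000 + 632100)) = 1/(863980 + 1121198) = 1/1985178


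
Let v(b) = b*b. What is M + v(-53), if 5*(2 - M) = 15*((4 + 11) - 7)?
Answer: 2787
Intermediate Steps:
M = -22 (M = 2 - 3*((4 + 11) - 7) = 2 - 3*(15 - 7) = 2 - 3*8 = 2 - 1/5*120 = 2 - 24 = -22)
v(b) = b**2
M + v(-53) = -22 + (-53)**2 = -22 + 2809 = 2787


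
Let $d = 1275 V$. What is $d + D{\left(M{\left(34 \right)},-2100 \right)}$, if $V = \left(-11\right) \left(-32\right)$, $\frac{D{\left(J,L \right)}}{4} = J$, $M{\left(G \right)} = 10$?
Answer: $448840$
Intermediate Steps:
$D{\left(J,L \right)} = 4 J$
$V = 352$
$d = 448800$ ($d = 1275 \cdot 352 = 448800$)
$d + D{\left(M{\left(34 \right)},-2100 \right)} = 448800 + 4 \cdot 10 = 448800 + 40 = 448840$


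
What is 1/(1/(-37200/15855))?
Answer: -2480/1057 ≈ -2.3463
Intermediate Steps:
1/(1/(-37200/15855)) = 1/(1/(-37200*1/15855)) = 1/(1/(-2480/1057)) = 1/(-1057/2480) = -2480/1057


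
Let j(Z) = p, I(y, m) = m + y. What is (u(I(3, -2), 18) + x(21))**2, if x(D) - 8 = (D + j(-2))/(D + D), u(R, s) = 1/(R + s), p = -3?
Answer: 1272384/17689 ≈ 71.931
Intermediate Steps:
j(Z) = -3
x(D) = 8 + (-3 + D)/(2*D) (x(D) = 8 + (D - 3)/(D + D) = 8 + (-3 + D)/((2*D)) = 8 + (-3 + D)*(1/(2*D)) = 8 + (-3 + D)/(2*D))
(u(I(3, -2), 18) + x(21))**2 = (1/((-2 + 3) + 18) + (1/2)*(-3 + 17*21)/21)**2 = (1/(1 + 18) + (1/2)*(1/21)*(-3 + 357))**2 = (1/19 + (1/2)*(1/21)*354)**2 = (1/19 + 59/7)**2 = (1128/133)**2 = 1272384/17689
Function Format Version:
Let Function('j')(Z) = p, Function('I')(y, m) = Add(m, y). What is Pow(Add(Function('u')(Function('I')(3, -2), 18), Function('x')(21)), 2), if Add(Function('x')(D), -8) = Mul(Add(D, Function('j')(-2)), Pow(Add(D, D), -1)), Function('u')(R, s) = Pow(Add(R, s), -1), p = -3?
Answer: Rational(1272384, 17689) ≈ 71.931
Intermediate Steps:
Function('j')(Z) = -3
Function('x')(D) = Add(8, Mul(Rational(1, 2), Pow(D, -1), Add(-3, D))) (Function('x')(D) = Add(8, Mul(Add(D, -3), Pow(Add(D, D), -1))) = Add(8, Mul(Add(-3, D), Pow(Mul(2, D), -1))) = Add(8, Mul(Add(-3, D), Mul(Rational(1, 2), Pow(D, -1)))) = Add(8, Mul(Rational(1, 2), Pow(D, -1), Add(-3, D))))
Pow(Add(Function('u')(Function('I')(3, -2), 18), Function('x')(21)), 2) = Pow(Add(Pow(Add(Add(-2, 3), 18), -1), Mul(Rational(1, 2), Pow(21, -1), Add(-3, Mul(17, 21)))), 2) = Pow(Add(Pow(Add(1, 18), -1), Mul(Rational(1, 2), Rational(1, 21), Add(-3, 357))), 2) = Pow(Add(Pow(19, -1), Mul(Rational(1, 2), Rational(1, 21), 354)), 2) = Pow(Add(Rational(1, 19), Rational(59, 7)), 2) = Pow(Rational(1128, 133), 2) = Rational(1272384, 17689)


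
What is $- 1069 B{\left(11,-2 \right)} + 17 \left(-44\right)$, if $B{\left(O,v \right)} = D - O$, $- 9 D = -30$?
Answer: $\frac{22343}{3} \approx 7447.7$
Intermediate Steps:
$D = \frac{10}{3}$ ($D = \left(- \frac{1}{9}\right) \left(-30\right) = \frac{10}{3} \approx 3.3333$)
$B{\left(O,v \right)} = \frac{10}{3} - O$
$- 1069 B{\left(11,-2 \right)} + 17 \left(-44\right) = - 1069 \left(\frac{10}{3} - 11\right) + 17 \left(-44\right) = - 1069 \left(\frac{10}{3} - 11\right) - 748 = \left(-1069\right) \left(- \frac{23}{3}\right) - 748 = \frac{24587}{3} - 748 = \frac{22343}{3}$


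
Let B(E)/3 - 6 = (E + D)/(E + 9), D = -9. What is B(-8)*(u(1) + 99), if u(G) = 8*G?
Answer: -3531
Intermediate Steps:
B(E) = 18 + 3*(-9 + E)/(9 + E) (B(E) = 18 + 3*((E - 9)/(E + 9)) = 18 + 3*((-9 + E)/(9 + E)) = 18 + 3*(-9 + E)/(9 + E))
B(-8)*(u(1) + 99) = (3*(45 + 7*(-8))/(9 - 8))*(8*1 + 99) = (3*(45 - 56)/1)*(8 + 99) = (3*1*(-11))*107 = -33*107 = -3531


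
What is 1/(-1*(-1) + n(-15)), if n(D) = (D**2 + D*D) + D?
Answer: 1/436 ≈ 0.0022936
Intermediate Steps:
n(D) = D + 2*D**2 (n(D) = (D**2 + D**2) + D = 2*D**2 + D = D + 2*D**2)
1/(-1*(-1) + n(-15)) = 1/(-1*(-1) - 15*(1 + 2*(-15))) = 1/(1 - 15*(1 - 30)) = 1/(1 - 15*(-29)) = 1/(1 + 435) = 1/436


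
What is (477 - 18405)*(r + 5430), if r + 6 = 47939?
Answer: -956691864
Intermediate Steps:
r = 47933 (r = -6 + 47939 = 47933)
(477 - 18405)*(r + 5430) = (477 - 18405)*(47933 + 5430) = -17928*53363 = -956691864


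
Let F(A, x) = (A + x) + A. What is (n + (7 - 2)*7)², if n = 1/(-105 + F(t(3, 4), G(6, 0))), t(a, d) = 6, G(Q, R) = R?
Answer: 10588516/8649 ≈ 1224.2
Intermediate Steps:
F(A, x) = x + 2*A
n = -1/93 (n = 1/(-105 + (0 + 2*6)) = 1/(-105 + (0 + 12)) = 1/(-105 + 12) = 1/(-93) = -1/93 ≈ -0.010753)
(n + (7 - 2)*7)² = (-1/93 + (7 - 2)*7)² = (-1/93 + 5*7)² = (-1/93 + 35)² = (3254/93)² = 10588516/8649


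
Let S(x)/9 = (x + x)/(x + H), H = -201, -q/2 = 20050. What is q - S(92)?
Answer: -4369244/109 ≈ -40085.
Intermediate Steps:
q = -40100 (q = -2*20050 = -40100)
S(x) = 18*x/(-201 + x) (S(x) = 9*((x + x)/(x - 201)) = 9*((2*x)/(-201 + x)) = 9*(2*x/(-201 + x)) = 18*x/(-201 + x))
q - S(92) = -40100 - 18*92/(-201 + 92) = -40100 - 18*92/(-109) = -40100 - 18*92*(-1)/109 = -40100 - 1*(-1656/109) = -40100 + 1656/109 = -4369244/109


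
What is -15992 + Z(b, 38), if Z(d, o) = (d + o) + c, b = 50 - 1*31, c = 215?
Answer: -15720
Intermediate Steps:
b = 19 (b = 50 - 31 = 19)
Z(d, o) = 215 + d + o (Z(d, o) = (d + o) + 215 = 215 + d + o)
-15992 + Z(b, 38) = -15992 + (215 + 19 + 38) = -15992 + 272 = -15720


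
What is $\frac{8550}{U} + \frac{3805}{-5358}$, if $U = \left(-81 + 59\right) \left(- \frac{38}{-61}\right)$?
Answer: $- \frac{18405565}{29469} \approx -624.57$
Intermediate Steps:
$U = - \frac{836}{61}$ ($U = - 22 \left(\left(-38\right) \left(- \frac{1}{61}\right)\right) = \left(-22\right) \frac{38}{61} = - \frac{836}{61} \approx -13.705$)
$\frac{8550}{U} + \frac{3805}{-5358} = \frac{8550}{- \frac{836}{61}} + \frac{3805}{-5358} = 8550 \left(- \frac{61}{836}\right) + 3805 \left(- \frac{1}{5358}\right) = - \frac{13725}{22} - \frac{3805}{5358} = - \frac{18405565}{29469}$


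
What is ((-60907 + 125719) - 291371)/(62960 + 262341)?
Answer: -226559/325301 ≈ -0.69646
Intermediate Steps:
((-60907 + 125719) - 291371)/(62960 + 262341) = (64812 - 291371)/325301 = -226559*1/325301 = -226559/325301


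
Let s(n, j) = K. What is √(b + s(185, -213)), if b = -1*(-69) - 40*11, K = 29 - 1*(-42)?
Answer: 10*I*√3 ≈ 17.32*I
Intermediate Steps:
K = 71 (K = 29 + 42 = 71)
b = -371 (b = 69 - 440 = -371)
s(n, j) = 71
√(b + s(185, -213)) = √(-371 + 71) = √(-300) = 10*I*√3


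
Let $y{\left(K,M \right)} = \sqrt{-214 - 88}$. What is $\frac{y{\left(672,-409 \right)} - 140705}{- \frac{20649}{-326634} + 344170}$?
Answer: $- \frac{15319678990}{37472548143} + \frac{108878 i \sqrt{302}}{37472548143} \approx -0.40882 + 5.0493 \cdot 10^{-5} i$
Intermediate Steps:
$y{\left(K,M \right)} = i \sqrt{302}$ ($y{\left(K,M \right)} = \sqrt{-214 - 88} = \sqrt{-302} = i \sqrt{302}$)
$\frac{y{\left(672,-409 \right)} - 140705}{- \frac{20649}{-326634} + 344170} = \frac{i \sqrt{302} - 140705}{- \frac{20649}{-326634} + 344170} = \frac{-140705 + i \sqrt{302}}{\left(-20649\right) \left(- \frac{1}{326634}\right) + 344170} = \frac{-140705 + i \sqrt{302}}{\frac{6883}{108878} + 344170} = \frac{-140705 + i \sqrt{302}}{\frac{37472548143}{108878}} = \left(-140705 + i \sqrt{302}\right) \frac{108878}{37472548143} = - \frac{15319678990}{37472548143} + \frac{108878 i \sqrt{302}}{37472548143}$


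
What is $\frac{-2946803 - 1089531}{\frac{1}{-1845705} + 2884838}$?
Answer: $- \frac{7449881845470}{5324559920789} \approx -1.3992$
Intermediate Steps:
$\frac{-2946803 - 1089531}{\frac{1}{-1845705} + 2884838} = - \frac{4036334}{- \frac{1}{1845705} + 2884838} = - \frac{4036334}{\frac{5324559920789}{1845705}} = \left(-4036334\right) \frac{1845705}{5324559920789} = - \frac{7449881845470}{5324559920789}$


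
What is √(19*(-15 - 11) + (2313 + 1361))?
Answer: 2*√795 ≈ 56.391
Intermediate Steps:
√(19*(-15 - 11) + (2313 + 1361)) = √(19*(-26) + 3674) = √(-494 + 3674) = √3180 = 2*√795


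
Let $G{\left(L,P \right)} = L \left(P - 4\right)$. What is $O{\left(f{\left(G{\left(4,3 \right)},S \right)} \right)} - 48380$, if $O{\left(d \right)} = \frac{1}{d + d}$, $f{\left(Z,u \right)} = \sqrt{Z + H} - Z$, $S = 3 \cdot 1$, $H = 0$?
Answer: $- \frac{483799}{10} - \frac{i}{20} \approx -48380.0 - 0.05 i$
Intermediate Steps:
$S = 3$
$G{\left(L,P \right)} = L \left(-4 + P\right)$
$f{\left(Z,u \right)} = \sqrt{Z} - Z$ ($f{\left(Z,u \right)} = \sqrt{Z + 0} - Z = \sqrt{Z} - Z$)
$O{\left(d \right)} = \frac{1}{2 d}$
$O{\left(f{\left(G{\left(4,3 \right)},S \right)} \right)} - 48380 = \frac{1}{2 \left(\sqrt{4 \left(-4 + 3\right)} - 4 \left(-4 + 3\right)\right)} - 48380 = \frac{1}{2 \left(\sqrt{4 \left(-1\right)} - 4 \left(-1\right)\right)} - 48380 = \frac{1}{2 \left(\sqrt{-4} - -4\right)} - 48380 = \frac{1}{2 \left(2 i + 4\right)} - 48380 = \frac{1}{2 \left(4 + 2 i\right)} - 48380 = \frac{\frac{1}{20} \left(4 - 2 i\right)}{2} - 48380 = \frac{4 - 2 i}{40} - 48380 = -48380 + \frac{4 - 2 i}{40}$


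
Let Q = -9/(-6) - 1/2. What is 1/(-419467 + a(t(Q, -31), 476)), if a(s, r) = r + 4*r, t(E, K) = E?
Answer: -1/417087 ≈ -2.3976e-6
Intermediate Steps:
Q = 1 (Q = -9*(-⅙) - 1*½ = 3/2 - ½ = 1)
a(s, r) = 5*r
1/(-419467 + a(t(Q, -31), 476)) = 1/(-419467 + 5*476) = 1/(-419467 + 2380) = 1/(-417087) = -1/417087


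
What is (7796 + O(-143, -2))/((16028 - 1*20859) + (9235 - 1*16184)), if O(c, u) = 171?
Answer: -257/380 ≈ -0.67632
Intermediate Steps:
(7796 + O(-143, -2))/((16028 - 1*20859) + (9235 - 1*16184)) = (7796 + 171)/((16028 - 1*20859) + (9235 - 1*16184)) = 7967/((16028 - 20859) + (9235 - 16184)) = 7967/(-4831 - 6949) = 7967/(-11780) = 7967*(-1/11780) = -257/380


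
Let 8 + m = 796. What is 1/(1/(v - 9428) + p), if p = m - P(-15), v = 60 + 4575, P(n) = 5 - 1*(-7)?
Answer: 4793/3719367 ≈ 0.0012887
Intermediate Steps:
m = 788 (m = -8 + 796 = 788)
P(n) = 12 (P(n) = 5 + 7 = 12)
v = 4635
p = 776 (p = 788 - 1*12 = 788 - 12 = 776)
1/(1/(v - 9428) + p) = 1/(1/(4635 - 9428) + 776) = 1/(1/(-4793) + 776) = 1/(-1/4793 + 776) = 1/(3719367/4793) = 4793/3719367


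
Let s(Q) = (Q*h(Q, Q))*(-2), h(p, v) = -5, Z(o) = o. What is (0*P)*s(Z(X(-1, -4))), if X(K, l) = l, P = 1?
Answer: 0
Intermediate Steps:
s(Q) = 10*Q (s(Q) = (Q*(-5))*(-2) = -5*Q*(-2) = 10*Q)
(0*P)*s(Z(X(-1, -4))) = (0*1)*(10*(-4)) = 0*(-40) = 0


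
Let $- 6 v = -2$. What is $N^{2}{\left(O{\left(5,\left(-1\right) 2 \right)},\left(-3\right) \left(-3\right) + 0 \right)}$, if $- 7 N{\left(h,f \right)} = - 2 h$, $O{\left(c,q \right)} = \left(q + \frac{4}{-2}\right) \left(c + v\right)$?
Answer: $\frac{16384}{441} \approx 37.152$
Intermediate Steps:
$v = \frac{1}{3}$ ($v = \left(- \frac{1}{6}\right) \left(-2\right) = \frac{1}{3} \approx 0.33333$)
$O{\left(c,q \right)} = \left(-2 + q\right) \left(\frac{1}{3} + c\right)$ ($O{\left(c,q \right)} = \left(q + \frac{4}{-2}\right) \left(c + \frac{1}{3}\right) = \left(q + 4 \left(- \frac{1}{2}\right)\right) \left(\frac{1}{3} + c\right) = \left(q - 2\right) \left(\frac{1}{3} + c\right) = \left(-2 + q\right) \left(\frac{1}{3} + c\right)$)
$N{\left(h,f \right)} = \frac{2 h}{7}$ ($N{\left(h,f \right)} = - \frac{\left(-2\right) h}{7} = \frac{2 h}{7}$)
$N^{2}{\left(O{\left(5,\left(-1\right) 2 \right)},\left(-3\right) \left(-3\right) + 0 \right)} = \left(\frac{2 \left(- \frac{2}{3} - 10 + \frac{\left(-1\right) 2}{3} + 5 \left(\left(-1\right) 2\right)\right)}{7}\right)^{2} = \left(\frac{2 \left(- \frac{2}{3} - 10 + \frac{1}{3} \left(-2\right) + 5 \left(-2\right)\right)}{7}\right)^{2} = \left(\frac{2 \left(- \frac{2}{3} - 10 - \frac{2}{3} - 10\right)}{7}\right)^{2} = \left(\frac{2}{7} \left(- \frac{64}{3}\right)\right)^{2} = \left(- \frac{128}{21}\right)^{2} = \frac{16384}{441}$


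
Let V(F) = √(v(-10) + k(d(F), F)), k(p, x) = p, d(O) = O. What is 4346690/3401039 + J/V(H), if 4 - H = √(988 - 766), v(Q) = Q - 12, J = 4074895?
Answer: 4346690/3401039 - 4074895*I/√(18 + √222) ≈ 1.278 - 7.1043e+5*I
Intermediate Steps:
v(Q) = -12 + Q
H = 4 - √222 (H = 4 - √(988 - 766) = 4 - √222 ≈ -10.900)
V(F) = √(-22 + F) (V(F) = √((-12 - 10) + F) = √(-22 + F))
4346690/3401039 + J/V(H) = 4346690/3401039 + 4074895/(√(-22 + (4 - √222))) = 4346690*(1/3401039) + 4074895/(√(-18 - √222)) = 4346690/3401039 + 4074895/√(-18 - √222)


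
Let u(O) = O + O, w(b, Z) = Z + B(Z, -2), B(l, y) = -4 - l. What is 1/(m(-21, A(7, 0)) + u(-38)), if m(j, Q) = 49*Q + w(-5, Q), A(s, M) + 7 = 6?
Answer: -1/129 ≈ -0.0077519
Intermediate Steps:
A(s, M) = -1 (A(s, M) = -7 + 6 = -1)
w(b, Z) = -4 (w(b, Z) = Z + (-4 - Z) = -4)
m(j, Q) = -4 + 49*Q (m(j, Q) = 49*Q - 4 = -4 + 49*Q)
u(O) = 2*O
1/(m(-21, A(7, 0)) + u(-38)) = 1/((-4 + 49*(-1)) + 2*(-38)) = 1/((-4 - 49) - 76) = 1/(-53 - 76) = 1/(-129) = -1/129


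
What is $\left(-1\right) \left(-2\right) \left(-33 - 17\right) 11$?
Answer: $-1100$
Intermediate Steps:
$\left(-1\right) \left(-2\right) \left(-33 - 17\right) 11 = 2 \left(\left(-50\right) 11\right) = 2 \left(-550\right) = -1100$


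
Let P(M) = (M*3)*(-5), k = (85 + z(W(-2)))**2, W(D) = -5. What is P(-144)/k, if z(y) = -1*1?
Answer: 15/49 ≈ 0.30612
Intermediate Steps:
z(y) = -1
k = 7056 (k = (85 - 1)**2 = 84**2 = 7056)
P(M) = -15*M (P(M) = (3*M)*(-5) = -15*M)
P(-144)/k = -15*(-144)/7056 = 2160*(1/7056) = 15/49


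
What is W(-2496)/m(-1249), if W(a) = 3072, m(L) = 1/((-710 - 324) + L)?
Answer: -7013376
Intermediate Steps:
m(L) = 1/(-1034 + L)
W(-2496)/m(-1249) = 3072/(1/(-1034 - 1249)) = 3072/(1/(-2283)) = 3072/(-1/2283) = 3072*(-2283) = -7013376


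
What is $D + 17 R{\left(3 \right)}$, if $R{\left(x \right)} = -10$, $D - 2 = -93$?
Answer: $-261$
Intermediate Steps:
$D = -91$ ($D = 2 - 93 = -91$)
$D + 17 R{\left(3 \right)} = -91 + 17 \left(-10\right) = -91 - 170 = -261$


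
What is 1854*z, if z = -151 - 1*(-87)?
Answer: -118656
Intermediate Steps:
z = -64 (z = -151 + 87 = -64)
1854*z = 1854*(-64) = -118656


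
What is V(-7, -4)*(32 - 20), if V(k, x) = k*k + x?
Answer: 540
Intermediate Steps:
V(k, x) = x + k² (V(k, x) = k² + x = x + k²)
V(-7, -4)*(32 - 20) = (-4 + (-7)²)*(32 - 20) = (-4 + 49)*12 = 45*12 = 540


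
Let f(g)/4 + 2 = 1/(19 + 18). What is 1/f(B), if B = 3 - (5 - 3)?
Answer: -37/292 ≈ -0.12671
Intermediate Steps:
B = 1 (B = 3 - 1*2 = 3 - 2 = 1)
f(g) = -292/37 (f(g) = -8 + 4/(19 + 18) = -8 + 4/37 = -292/37)
1/f(B) = 1/(-292/37) = -37/292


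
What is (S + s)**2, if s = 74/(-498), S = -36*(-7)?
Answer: 3932669521/62001 ≈ 63429.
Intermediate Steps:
S = 252
s = -37/249 (s = 74*(-1/498) = -37/249 ≈ -0.14859)
(S + s)**2 = (252 - 37/249)**2 = (62711/249)**2 = 3932669521/62001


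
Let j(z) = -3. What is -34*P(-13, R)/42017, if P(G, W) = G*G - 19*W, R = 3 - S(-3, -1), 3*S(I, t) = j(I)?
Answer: -3162/42017 ≈ -0.075255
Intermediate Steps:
S(I, t) = -1 (S(I, t) = (1/3)*(-3) = -1)
R = 4 (R = 3 - 1*(-1) = 3 + 1 = 4)
P(G, W) = G**2 - 19*W
-34*P(-13, R)/42017 = -34*((-13)**2 - 19*4)/42017 = -34*(169 - 76)*(1/42017) = -34*93*(1/42017) = -3162*1/42017 = -3162/42017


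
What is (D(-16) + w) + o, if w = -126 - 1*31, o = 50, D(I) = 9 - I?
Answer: -82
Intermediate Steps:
w = -157 (w = -126 - 31 = -157)
(D(-16) + w) + o = ((9 - 1*(-16)) - 157) + 50 = ((9 + 16) - 157) + 50 = (25 - 157) + 50 = -132 + 50 = -82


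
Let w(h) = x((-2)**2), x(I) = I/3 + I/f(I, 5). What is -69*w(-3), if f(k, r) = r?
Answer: -736/5 ≈ -147.20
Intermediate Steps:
x(I) = 8*I/15 (x(I) = I/3 + I/5 = 8*I/15)
w(h) = 32/15 (w(h) = (8/15)*(-2)**2 = (8/15)*4 = 32/15)
-69*w(-3) = -69*32/15 = -736/5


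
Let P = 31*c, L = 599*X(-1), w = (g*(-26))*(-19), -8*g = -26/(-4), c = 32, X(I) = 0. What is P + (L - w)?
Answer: 11147/8 ≈ 1393.4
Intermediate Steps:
g = -13/16 (g = -(-13)/(4*(-4)) = -(-13)*(-1)/(4*4) = -1/8*13/2 = -13/16 ≈ -0.81250)
w = -3211/8 (w = -13/16*(-26)*(-19) = (169/8)*(-19) = -3211/8 ≈ -401.38)
L = 0 (L = 599*0 = 0)
P = 992 (P = 31*32 = 992)
P + (L - w) = 992 + (0 - 1*(-3211/8)) = 992 + (0 + 3211/8) = 992 + 3211/8 = 11147/8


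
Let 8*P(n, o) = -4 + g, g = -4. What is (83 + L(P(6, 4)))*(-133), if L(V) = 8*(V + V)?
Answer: -8911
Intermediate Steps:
P(n, o) = -1 (P(n, o) = (-4 - 4)/8 = (⅛)*(-8) = -1)
L(V) = 16*V (L(V) = 8*(2*V) = 16*V)
(83 + L(P(6, 4)))*(-133) = (83 + 16*(-1))*(-133) = (83 - 16)*(-133) = 67*(-133) = -8911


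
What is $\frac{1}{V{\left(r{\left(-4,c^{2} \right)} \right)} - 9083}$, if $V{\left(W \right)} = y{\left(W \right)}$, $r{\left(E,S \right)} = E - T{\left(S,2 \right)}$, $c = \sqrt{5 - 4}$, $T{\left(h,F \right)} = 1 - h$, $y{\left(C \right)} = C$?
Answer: $- \frac{1}{9087} \approx -0.00011005$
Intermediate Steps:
$c = 1$ ($c = \sqrt{1} = 1$)
$r{\left(E,S \right)} = -1 + E + S$ ($r{\left(E,S \right)} = E - \left(1 - S\right) = E + \left(-1 + S\right) = -1 + E + S$)
$V{\left(W \right)} = W$
$\frac{1}{V{\left(r{\left(-4,c^{2} \right)} \right)} - 9083} = \frac{1}{\left(-1 - 4 + 1^{2}\right) - 9083} = \frac{1}{\left(-1 - 4 + 1\right) - 9083} = \frac{1}{-4 - 9083} = \frac{1}{-9087} = - \frac{1}{9087}$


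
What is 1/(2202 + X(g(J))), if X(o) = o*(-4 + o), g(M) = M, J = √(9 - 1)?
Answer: 1105/2441986 + 2*√2/1220993 ≈ 0.00045482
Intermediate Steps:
J = 2*√2 (J = √8 = 2*√2 ≈ 2.8284)
1/(2202 + X(g(J))) = 1/(2202 + (2*√2)*(-4 + 2*√2)) = 1/(2202 + 2*√2*(-4 + 2*√2))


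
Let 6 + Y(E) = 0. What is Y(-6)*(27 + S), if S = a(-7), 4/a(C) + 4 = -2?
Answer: -158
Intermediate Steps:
a(C) = -⅔ (a(C) = 4/(-4 - 2) = 4/(-6) = 4*(-⅙) = -⅔)
S = -⅔ ≈ -0.66667
Y(E) = -6 (Y(E) = -6 + 0 = -6)
Y(-6)*(27 + S) = -6*(27 - ⅔) = -6*79/3 = -158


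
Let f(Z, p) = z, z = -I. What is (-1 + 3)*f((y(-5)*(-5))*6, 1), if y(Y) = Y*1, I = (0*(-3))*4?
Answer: 0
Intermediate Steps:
I = 0 (I = 0*4 = 0)
y(Y) = Y
z = 0 (z = -1*0 = 0)
f(Z, p) = 0
(-1 + 3)*f((y(-5)*(-5))*6, 1) = (-1 + 3)*0 = 2*0 = 0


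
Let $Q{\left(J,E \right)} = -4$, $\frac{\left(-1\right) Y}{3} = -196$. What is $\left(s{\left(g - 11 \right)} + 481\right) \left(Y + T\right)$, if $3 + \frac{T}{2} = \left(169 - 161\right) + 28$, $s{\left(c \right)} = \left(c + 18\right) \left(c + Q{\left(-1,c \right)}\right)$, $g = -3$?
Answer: $267486$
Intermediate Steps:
$Y = 588$ ($Y = \left(-3\right) \left(-196\right) = 588$)
$s{\left(c \right)} = \left(-4 + c\right) \left(18 + c\right)$ ($s{\left(c \right)} = \left(c + 18\right) \left(c - 4\right) = \left(18 + c\right) \left(-4 + c\right) = \left(-4 + c\right) \left(18 + c\right)$)
$T = 66$ ($T = -6 + 2 \left(\left(169 - 161\right) + 28\right) = -6 + 2 \left(8 + 28\right) = -6 + 2 \cdot 36 = -6 + 72 = 66$)
$\left(s{\left(g - 11 \right)} + 481\right) \left(Y + T\right) = \left(\left(-72 + \left(-3 - 11\right)^{2} + 14 \left(-3 - 11\right)\right) + 481\right) \left(588 + 66\right) = \left(\left(-72 + \left(-3 - 11\right)^{2} + 14 \left(-3 - 11\right)\right) + 481\right) 654 = \left(\left(-72 + \left(-14\right)^{2} + 14 \left(-14\right)\right) + 481\right) 654 = \left(\left(-72 + 196 - 196\right) + 481\right) 654 = \left(-72 + 481\right) 654 = 409 \cdot 654 = 267486$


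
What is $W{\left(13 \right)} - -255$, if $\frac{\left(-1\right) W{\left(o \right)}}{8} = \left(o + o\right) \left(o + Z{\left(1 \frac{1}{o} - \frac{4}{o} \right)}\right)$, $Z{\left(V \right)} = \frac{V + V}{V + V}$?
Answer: $-2657$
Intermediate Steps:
$Z{\left(V \right)} = 1$ ($Z{\left(V \right)} = \frac{2 V}{2 V} = 2 V \frac{1}{2 V} = 1$)
$W{\left(o \right)} = - 16 o \left(1 + o\right)$ ($W{\left(o \right)} = - 8 \left(o + o\right) \left(o + 1\right) = - 8 \cdot 2 o \left(1 + o\right) = - 16 o \left(1 + o\right)$)
$W{\left(13 \right)} - -255 = \left(-16\right) 13 \left(1 + 13\right) - -255 = \left(-16\right) 13 \cdot 14 + 255 = -2912 + 255 = -2657$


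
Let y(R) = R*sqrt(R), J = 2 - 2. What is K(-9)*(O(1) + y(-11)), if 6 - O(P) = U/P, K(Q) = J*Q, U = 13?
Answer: 0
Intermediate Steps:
J = 0
y(R) = R**(3/2)
K(Q) = 0 (K(Q) = 0*Q = 0)
O(P) = 6 - 13/P
K(-9)*(O(1) + y(-11)) = 0*((6 - 13/1) + (-11)**(3/2)) = 0*((6 - 13*1) - 11*I*sqrt(11)) = 0*((6 - 13) - 11*I*sqrt(11)) = 0*(-7 - 11*I*sqrt(11)) = 0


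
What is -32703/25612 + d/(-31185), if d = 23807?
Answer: -232798277/114101460 ≈ -2.0403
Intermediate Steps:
-32703/25612 + d/(-31185) = -32703/25612 + 23807/(-31185) = -32703*1/25612 + 23807*(-1/31185) = -32703/25612 - 3401/4455 = -232798277/114101460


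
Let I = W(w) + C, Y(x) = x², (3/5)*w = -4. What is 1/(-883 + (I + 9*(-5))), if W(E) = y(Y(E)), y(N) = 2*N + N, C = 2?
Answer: -3/2378 ≈ -0.0012616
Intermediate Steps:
w = -20/3 (w = (5/3)*(-4) = -20/3 ≈ -6.6667)
y(N) = 3*N
W(E) = 3*E²
I = 406/3 (I = 3*(-20/3)² + 2 = 3*(400/9) + 2 = 400/3 + 2 = 406/3 ≈ 135.33)
1/(-883 + (I + 9*(-5))) = 1/(-883 + (406/3 + 9*(-5))) = 1/(-883 + (406/3 - 45)) = 1/(-883 + 271/3) = 1/(-2378/3) = -3/2378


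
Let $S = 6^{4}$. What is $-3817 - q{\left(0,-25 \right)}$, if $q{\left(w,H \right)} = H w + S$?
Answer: $-5113$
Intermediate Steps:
$S = 1296$
$q{\left(w,H \right)} = 1296 + H w$ ($q{\left(w,H \right)} = H w + 1296 = 1296 + H w$)
$-3817 - q{\left(0,-25 \right)} = -3817 - \left(1296 - 0\right) = -3817 - \left(1296 + 0\right) = -3817 - 1296 = -5113$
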